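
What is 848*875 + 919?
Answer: 742919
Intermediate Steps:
848*875 + 919 = 742000 + 919 = 742919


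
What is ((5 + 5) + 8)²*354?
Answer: 114696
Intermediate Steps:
((5 + 5) + 8)²*354 = (10 + 8)²*354 = 18²*354 = 324*354 = 114696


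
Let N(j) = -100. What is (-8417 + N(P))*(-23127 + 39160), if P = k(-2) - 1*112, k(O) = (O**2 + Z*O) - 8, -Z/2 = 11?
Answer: -136553061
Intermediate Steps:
Z = -22 (Z = -2*11 = -22)
k(O) = -8 + O**2 - 22*O (k(O) = (O**2 - 22*O) - 8 = -8 + O**2 - 22*O)
P = -72 (P = (-8 + (-2)**2 - 22*(-2)) - 1*112 = (-8 + 4 + 44) - 112 = 40 - 112 = -72)
(-8417 + N(P))*(-23127 + 39160) = (-8417 - 100)*(-23127 + 39160) = -8517*16033 = -136553061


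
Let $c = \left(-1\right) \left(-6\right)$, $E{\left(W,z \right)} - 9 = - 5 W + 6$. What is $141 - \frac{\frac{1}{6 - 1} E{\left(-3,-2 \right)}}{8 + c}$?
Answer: $\frac{984}{7} \approx 140.57$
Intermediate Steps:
$E{\left(W,z \right)} = 15 - 5 W$ ($E{\left(W,z \right)} = 9 - \left(-6 + 5 W\right) = 15 - 5 W$)
$c = 6$
$141 - \frac{\frac{1}{6 - 1} E{\left(-3,-2 \right)}}{8 + c} = 141 - \frac{\frac{1}{6 - 1} \left(15 - -15\right)}{8 + 6} = 141 - \frac{\frac{1}{5} \left(15 + 15\right)}{14} = 141 - \frac{1}{5} \cdot 30 \cdot \frac{1}{14} = 141 - 6 \cdot \frac{1}{14} = 141 - \frac{3}{7} = \frac{984}{7}$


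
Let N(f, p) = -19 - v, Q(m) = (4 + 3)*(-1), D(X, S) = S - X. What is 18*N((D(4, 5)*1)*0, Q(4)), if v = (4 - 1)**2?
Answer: -504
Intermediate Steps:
Q(m) = -7 (Q(m) = 7*(-1) = -7)
v = 9 (v = 3**2 = 9)
N(f, p) = -28 (N(f, p) = -19 - 1*9 = -19 - 9 = -28)
18*N((D(4, 5)*1)*0, Q(4)) = 18*(-28) = -504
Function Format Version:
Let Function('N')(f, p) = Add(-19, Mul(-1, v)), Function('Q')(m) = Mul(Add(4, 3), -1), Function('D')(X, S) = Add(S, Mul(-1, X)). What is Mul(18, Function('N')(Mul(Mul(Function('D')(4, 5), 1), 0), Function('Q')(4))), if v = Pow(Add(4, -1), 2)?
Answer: -504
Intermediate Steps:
Function('Q')(m) = -7 (Function('Q')(m) = Mul(7, -1) = -7)
v = 9 (v = Pow(3, 2) = 9)
Function('N')(f, p) = -28 (Function('N')(f, p) = Add(-19, Mul(-1, 9)) = Add(-19, -9) = -28)
Mul(18, Function('N')(Mul(Mul(Function('D')(4, 5), 1), 0), Function('Q')(4))) = Mul(18, -28) = -504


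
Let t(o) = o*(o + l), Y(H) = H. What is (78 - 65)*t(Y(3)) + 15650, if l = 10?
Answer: 16157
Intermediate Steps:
t(o) = o*(10 + o) (t(o) = o*(o + 10) = o*(10 + o))
(78 - 65)*t(Y(3)) + 15650 = (78 - 65)*(3*(10 + 3)) + 15650 = 13*(3*13) + 15650 = 13*39 + 15650 = 507 + 15650 = 16157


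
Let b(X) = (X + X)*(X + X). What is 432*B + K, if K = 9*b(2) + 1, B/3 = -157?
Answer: -203327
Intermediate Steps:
B = -471 (B = 3*(-157) = -471)
b(X) = 4*X² (b(X) = (2*X)*(2*X) = 4*X²)
K = 145 (K = 9*(4*2²) + 1 = 9*(4*4) + 1 = 9*16 + 1 = 144 + 1 = 145)
432*B + K = 432*(-471) + 145 = -203472 + 145 = -203327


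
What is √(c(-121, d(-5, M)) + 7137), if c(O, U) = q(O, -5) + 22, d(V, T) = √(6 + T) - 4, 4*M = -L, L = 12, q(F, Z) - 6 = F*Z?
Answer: √7770 ≈ 88.148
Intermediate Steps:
q(F, Z) = 6 + F*Z
M = -3 (M = (-1*12)/4 = (¼)*(-12) = -3)
d(V, T) = -4 + √(6 + T)
c(O, U) = 28 - 5*O (c(O, U) = (6 + O*(-5)) + 22 = (6 - 5*O) + 22 = 28 - 5*O)
√(c(-121, d(-5, M)) + 7137) = √((28 - 5*(-121)) + 7137) = √((28 + 605) + 7137) = √(633 + 7137) = √7770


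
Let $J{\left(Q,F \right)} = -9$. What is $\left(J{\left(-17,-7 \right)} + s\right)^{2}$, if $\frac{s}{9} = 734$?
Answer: $43520409$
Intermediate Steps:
$s = 6606$ ($s = 9 \cdot 734 = 6606$)
$\left(J{\left(-17,-7 \right)} + s\right)^{2} = \left(-9 + 6606\right)^{2} = 6597^{2} = 43520409$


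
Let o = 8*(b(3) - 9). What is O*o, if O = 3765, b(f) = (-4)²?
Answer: 210840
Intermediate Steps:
b(f) = 16
o = 56 (o = 8*(16 - 9) = 8*7 = 56)
O*o = 3765*56 = 210840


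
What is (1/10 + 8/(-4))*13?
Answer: -247/10 ≈ -24.700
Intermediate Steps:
(1/10 + 8/(-4))*13 = (1*(1/10) + 8*(-1/4))*13 = (1/10 - 2)*13 = -19/10*13 = -247/10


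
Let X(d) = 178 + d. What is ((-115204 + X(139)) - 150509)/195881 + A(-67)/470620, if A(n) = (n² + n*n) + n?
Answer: -123155169929/92185516220 ≈ -1.3359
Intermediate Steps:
A(n) = n + 2*n² (A(n) = (n² + n²) + n = 2*n² + n = n + 2*n²)
((-115204 + X(139)) - 150509)/195881 + A(-67)/470620 = ((-115204 + (178 + 139)) - 150509)/195881 - 67*(1 + 2*(-67))/470620 = ((-115204 + 317) - 150509)*(1/195881) - 67*(1 - 134)*(1/470620) = (-114887 - 150509)*(1/195881) - 67*(-133)*(1/470620) = -265396*1/195881 + 8911*(1/470620) = -265396/195881 + 8911/470620 = -123155169929/92185516220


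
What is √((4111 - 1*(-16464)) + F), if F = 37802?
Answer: √58377 ≈ 241.61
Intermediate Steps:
√((4111 - 1*(-16464)) + F) = √((4111 - 1*(-16464)) + 37802) = √((4111 + 16464) + 37802) = √(20575 + 37802) = √58377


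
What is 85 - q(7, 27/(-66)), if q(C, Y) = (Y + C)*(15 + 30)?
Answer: -4655/22 ≈ -211.59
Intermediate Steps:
q(C, Y) = 45*C + 45*Y (q(C, Y) = (C + Y)*45 = 45*C + 45*Y)
85 - q(7, 27/(-66)) = 85 - (45*7 + 45*(27/(-66))) = 85 - (315 + 45*(27*(-1/66))) = 85 - (315 + 45*(-9/22)) = 85 - (315 - 405/22) = 85 - 1*6525/22 = 85 - 6525/22 = -4655/22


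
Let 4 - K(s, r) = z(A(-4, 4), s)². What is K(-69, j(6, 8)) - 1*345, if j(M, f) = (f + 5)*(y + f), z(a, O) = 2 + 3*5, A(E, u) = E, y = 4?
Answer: -630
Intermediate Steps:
z(a, O) = 17 (z(a, O) = 2 + 15 = 17)
j(M, f) = (4 + f)*(5 + f) (j(M, f) = (f + 5)*(4 + f) = (5 + f)*(4 + f) = (4 + f)*(5 + f))
K(s, r) = -285 (K(s, r) = 4 - 1*17² = 4 - 1*289 = 4 - 289 = -285)
K(-69, j(6, 8)) - 1*345 = -285 - 1*345 = -285 - 345 = -630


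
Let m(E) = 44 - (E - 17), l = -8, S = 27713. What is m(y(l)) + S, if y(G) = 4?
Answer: 27770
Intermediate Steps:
m(E) = 61 - E (m(E) = 44 - (-17 + E) = 44 + (17 - E) = 61 - E)
m(y(l)) + S = (61 - 1*4) + 27713 = (61 - 4) + 27713 = 57 + 27713 = 27770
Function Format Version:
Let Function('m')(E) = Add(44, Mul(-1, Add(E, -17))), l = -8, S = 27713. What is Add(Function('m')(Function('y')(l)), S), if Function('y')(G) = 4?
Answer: 27770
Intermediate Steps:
Function('m')(E) = Add(61, Mul(-1, E)) (Function('m')(E) = Add(44, Mul(-1, Add(-17, E))) = Add(44, Add(17, Mul(-1, E))) = Add(61, Mul(-1, E)))
Add(Function('m')(Function('y')(l)), S) = Add(Add(61, Mul(-1, 4)), 27713) = Add(Add(61, -4), 27713) = Add(57, 27713) = 27770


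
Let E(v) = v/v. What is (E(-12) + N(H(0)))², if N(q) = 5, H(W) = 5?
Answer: 36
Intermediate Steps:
E(v) = 1
(E(-12) + N(H(0)))² = (1 + 5)² = 6² = 36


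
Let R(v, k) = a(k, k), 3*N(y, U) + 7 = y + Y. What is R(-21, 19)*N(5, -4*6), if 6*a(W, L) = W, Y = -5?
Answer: -133/18 ≈ -7.3889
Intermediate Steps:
a(W, L) = W/6
N(y, U) = -4 + y/3 (N(y, U) = -7/3 + (y - 5)/3 = -7/3 + (-5 + y)/3 = -7/3 + (-5/3 + y/3) = -4 + y/3)
R(v, k) = k/6
R(-21, 19)*N(5, -4*6) = ((⅙)*19)*(-4 + (⅓)*5) = 19*(-4 + 5/3)/6 = (19/6)*(-7/3) = -133/18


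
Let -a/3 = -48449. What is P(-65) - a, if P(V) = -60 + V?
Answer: -145472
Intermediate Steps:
a = 145347 (a = -3*(-48449) = 145347)
P(-65) - a = (-60 - 65) - 1*145347 = -125 - 145347 = -145472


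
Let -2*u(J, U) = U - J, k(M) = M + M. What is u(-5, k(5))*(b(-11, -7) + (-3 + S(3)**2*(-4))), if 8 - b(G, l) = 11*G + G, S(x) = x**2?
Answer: 2805/2 ≈ 1402.5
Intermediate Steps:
k(M) = 2*M
u(J, U) = J/2 - U/2 (u(J, U) = -(U - J)/2 = J/2 - U/2)
b(G, l) = 8 - 12*G (b(G, l) = 8 - (11*G + G) = 8 - 12*G)
u(-5, k(5))*(b(-11, -7) + (-3 + S(3)**2*(-4))) = ((1/2)*(-5) - 5)*((8 - 12*(-11)) + (-3 + (3**2)**2*(-4))) = (-5/2 - 1/2*10)*((8 + 132) + (-3 + 9**2*(-4))) = (-5/2 - 5)*(140 + (-3 + 81*(-4))) = -15*(140 + (-3 - 324))/2 = -15*(140 - 327)/2 = -15/2*(-187) = 2805/2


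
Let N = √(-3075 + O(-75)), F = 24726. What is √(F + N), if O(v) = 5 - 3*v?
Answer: √(24726 + I*√2845) ≈ 157.25 + 0.17*I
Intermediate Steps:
N = I*√2845 (N = √(-3075 + (5 - 3*(-75))) = √(-3075 + (5 + 225)) = √(-3075 + 230) = √(-2845) = I*√2845 ≈ 53.339*I)
√(F + N) = √(24726 + I*√2845)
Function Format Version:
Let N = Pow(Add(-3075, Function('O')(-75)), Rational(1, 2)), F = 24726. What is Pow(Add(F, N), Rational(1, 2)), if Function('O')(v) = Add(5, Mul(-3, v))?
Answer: Pow(Add(24726, Mul(I, Pow(2845, Rational(1, 2)))), Rational(1, 2)) ≈ Add(157.25, Mul(0.170, I))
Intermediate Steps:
N = Mul(I, Pow(2845, Rational(1, 2))) (N = Pow(Add(-3075, Add(5, Mul(-3, -75))), Rational(1, 2)) = Pow(Add(-3075, Add(5, 225)), Rational(1, 2)) = Pow(Add(-3075, 230), Rational(1, 2)) = Pow(-2845, Rational(1, 2)) = Mul(I, Pow(2845, Rational(1, 2))) ≈ Mul(53.339, I))
Pow(Add(F, N), Rational(1, 2)) = Pow(Add(24726, Mul(I, Pow(2845, Rational(1, 2)))), Rational(1, 2))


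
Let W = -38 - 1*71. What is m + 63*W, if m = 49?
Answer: -6818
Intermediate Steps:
W = -109 (W = -38 - 71 = -109)
m + 63*W = 49 + 63*(-109) = 49 - 6867 = -6818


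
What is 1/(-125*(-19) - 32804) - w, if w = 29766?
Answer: -905749615/30429 ≈ -29766.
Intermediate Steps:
1/(-125*(-19) - 32804) - w = 1/(-125*(-19) - 32804) - 1*29766 = 1/(2375 - 32804) - 29766 = 1/(-30429) - 29766 = -1/30429 - 29766 = -905749615/30429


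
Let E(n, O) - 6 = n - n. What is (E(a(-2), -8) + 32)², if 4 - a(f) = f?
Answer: 1444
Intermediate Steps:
a(f) = 4 - f
E(n, O) = 6 (E(n, O) = 6 + (n - n) = 6 + 0 = 6)
(E(a(-2), -8) + 32)² = (6 + 32)² = 38² = 1444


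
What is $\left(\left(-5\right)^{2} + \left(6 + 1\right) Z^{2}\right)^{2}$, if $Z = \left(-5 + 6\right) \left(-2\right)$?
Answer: $2809$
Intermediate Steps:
$Z = -2$ ($Z = 1 \left(-2\right) = -2$)
$\left(\left(-5\right)^{2} + \left(6 + 1\right) Z^{2}\right)^{2} = \left(\left(-5\right)^{2} + \left(6 + 1\right) \left(-2\right)^{2}\right)^{2} = \left(25 + 7 \cdot 4\right)^{2} = \left(25 + 28\right)^{2} = 53^{2} = 2809$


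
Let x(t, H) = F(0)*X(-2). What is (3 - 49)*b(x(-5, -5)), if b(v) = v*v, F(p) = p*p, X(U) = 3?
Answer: 0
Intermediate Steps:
F(p) = p**2
x(t, H) = 0 (x(t, H) = 0**2*3 = 0*3 = 0)
b(v) = v**2
(3 - 49)*b(x(-5, -5)) = (3 - 49)*0**2 = -46*0 = 0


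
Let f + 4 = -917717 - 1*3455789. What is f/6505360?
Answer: -437351/650536 ≈ -0.67229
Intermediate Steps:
f = -4373510 (f = -4 + (-917717 - 1*3455789) = -4 + (-917717 - 3455789) = -4 - 4373506 = -4373510)
f/6505360 = -4373510/6505360 = -4373510*1/6505360 = -437351/650536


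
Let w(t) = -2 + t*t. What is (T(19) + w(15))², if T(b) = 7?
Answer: 52900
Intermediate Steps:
w(t) = -2 + t²
(T(19) + w(15))² = (7 + (-2 + 15²))² = (7 + (-2 + 225))² = (7 + 223)² = 230² = 52900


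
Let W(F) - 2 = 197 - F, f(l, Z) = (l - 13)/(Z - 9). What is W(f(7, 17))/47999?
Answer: 799/191996 ≈ 0.0041615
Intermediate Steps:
f(l, Z) = (-13 + l)/(-9 + Z)
W(F) = 199 - F (W(F) = 2 + (197 - F) = 199 - F)
W(f(7, 17))/47999 = (199 - (-13 + 7)/(-9 + 17))/47999 = (199 - (-6)/8)*(1/47999) = (199 - 1*(-¾))*(1/47999) = (199 + ¾)*(1/47999) = (799/4)*(1/47999) = 799/191996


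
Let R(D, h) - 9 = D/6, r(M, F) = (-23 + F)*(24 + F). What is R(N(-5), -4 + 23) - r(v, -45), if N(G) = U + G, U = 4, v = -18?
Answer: -8515/6 ≈ -1419.2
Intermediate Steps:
N(G) = 4 + G
R(D, h) = 9 + D/6
R(N(-5), -4 + 23) - r(v, -45) = (9 + (4 - 5)/6) - (-552 - 45 + (-45)²) = (9 + (⅙)*(-1)) - (-552 - 45 + 2025) = (9 - ⅙) - 1*1428 = 53/6 - 1428 = -8515/6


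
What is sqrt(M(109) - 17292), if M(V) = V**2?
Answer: I*sqrt(5411) ≈ 73.559*I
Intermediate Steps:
sqrt(M(109) - 17292) = sqrt(109**2 - 17292) = sqrt(11881 - 17292) = sqrt(-5411) = I*sqrt(5411)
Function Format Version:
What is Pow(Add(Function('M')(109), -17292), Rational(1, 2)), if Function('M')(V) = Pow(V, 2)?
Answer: Mul(I, Pow(5411, Rational(1, 2))) ≈ Mul(73.559, I)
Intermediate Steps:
Pow(Add(Function('M')(109), -17292), Rational(1, 2)) = Pow(Add(Pow(109, 2), -17292), Rational(1, 2)) = Pow(Add(11881, -17292), Rational(1, 2)) = Pow(-5411, Rational(1, 2)) = Mul(I, Pow(5411, Rational(1, 2)))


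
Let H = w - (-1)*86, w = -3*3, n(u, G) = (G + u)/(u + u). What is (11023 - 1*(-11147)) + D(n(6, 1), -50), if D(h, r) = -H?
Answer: 22093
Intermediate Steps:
n(u, G) = (G + u)/(2*u) (n(u, G) = (G + u)/((2*u)) = (G + u)*(1/(2*u)) = (G + u)/(2*u))
w = -9
H = 77 (H = -9 - (-1)*86 = -9 - 1*(-86) = -9 + 86 = 77)
D(h, r) = -77 (D(h, r) = -1*77 = -77)
(11023 - 1*(-11147)) + D(n(6, 1), -50) = (11023 - 1*(-11147)) - 77 = (11023 + 11147) - 77 = 22170 - 77 = 22093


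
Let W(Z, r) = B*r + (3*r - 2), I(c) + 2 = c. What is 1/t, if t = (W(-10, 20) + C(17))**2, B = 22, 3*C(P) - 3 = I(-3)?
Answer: 9/2226064 ≈ 4.0430e-6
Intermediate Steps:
I(c) = -2 + c
C(P) = -2/3 (C(P) = 1 + (-2 - 3)/3 = 1 + (1/3)*(-5) = 1 - 5/3 = -2/3)
W(Z, r) = -2 + 25*r (W(Z, r) = 22*r + (3*r - 2) = 22*r + (-2 + 3*r) = -2 + 25*r)
t = 2226064/9 (t = ((-2 + 25*20) - 2/3)**2 = ((-2 + 500) - 2/3)**2 = (498 - 2/3)**2 = (1492/3)**2 = 2226064/9 ≈ 2.4734e+5)
1/t = 1/(2226064/9) = 9/2226064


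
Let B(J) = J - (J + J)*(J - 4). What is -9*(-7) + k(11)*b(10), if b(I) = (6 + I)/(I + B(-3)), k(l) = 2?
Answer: 2173/35 ≈ 62.086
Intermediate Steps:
B(J) = J - 2*J*(-4 + J)
b(I) = (6 + I)/(-45 + I) (b(I) = (6 + I)/(I - 3*(9 - 2*(-3))) = (6 + I)/(I - 3*(9 + 6)) = (6 + I)/(I - 3*15) = (6 + I)/(I - 45) = (6 + I)/(-45 + I))
-9*(-7) + k(11)*b(10) = -9*(-7) + 2*((6 + 10)/(-45 + 10)) = 63 + 2*(16/(-35)) = 63 + 2*(-1/35*16) = 63 + 2*(-16/35) = 63 - 32/35 = 2173/35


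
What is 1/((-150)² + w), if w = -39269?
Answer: -1/16769 ≈ -5.9634e-5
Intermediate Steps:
1/((-150)² + w) = 1/((-150)² - 39269) = 1/(22500 - 39269) = 1/(-16769) = -1/16769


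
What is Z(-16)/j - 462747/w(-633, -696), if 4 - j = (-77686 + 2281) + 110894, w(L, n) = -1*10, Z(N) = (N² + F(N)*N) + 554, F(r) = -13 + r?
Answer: 3284112911/70970 ≈ 46275.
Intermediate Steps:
Z(N) = 554 + N² + N*(-13 + N) (Z(N) = (N² + (-13 + N)*N) + 554 = (N² + N*(-13 + N)) + 554 = 554 + N² + N*(-13 + N))
w(L, n) = -10
j = -35485 (j = 4 - ((-77686 + 2281) + 110894) = 4 - (-75405 + 110894) = 4 - 1*35489 = 4 - 35489 = -35485)
Z(-16)/j - 462747/w(-633, -696) = (554 + (-16)² - 16*(-13 - 16))/(-35485) - 462747/(-10) = (554 + 256 - 16*(-29))*(-1/35485) - 462747*(-⅒) = (554 + 256 + 464)*(-1/35485) + 462747/10 = 1274*(-1/35485) + 462747/10 = -1274/35485 + 462747/10 = 3284112911/70970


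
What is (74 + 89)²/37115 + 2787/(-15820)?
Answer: 12675283/23486372 ≈ 0.53969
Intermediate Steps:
(74 + 89)²/37115 + 2787/(-15820) = 163²*(1/37115) + 2787*(-1/15820) = 26569*(1/37115) - 2787/15820 = 26569/37115 - 2787/15820 = 12675283/23486372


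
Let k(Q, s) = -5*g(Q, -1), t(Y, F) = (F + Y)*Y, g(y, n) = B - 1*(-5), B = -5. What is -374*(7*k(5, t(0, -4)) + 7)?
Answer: -2618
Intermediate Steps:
g(y, n) = 0 (g(y, n) = -5 - 1*(-5) = -5 + 5 = 0)
t(Y, F) = Y*(F + Y)
k(Q, s) = 0 (k(Q, s) = -5*0 = 0)
-374*(7*k(5, t(0, -4)) + 7) = -374*(7*0 + 7) = -374*(0 + 7) = -374*7 = -2618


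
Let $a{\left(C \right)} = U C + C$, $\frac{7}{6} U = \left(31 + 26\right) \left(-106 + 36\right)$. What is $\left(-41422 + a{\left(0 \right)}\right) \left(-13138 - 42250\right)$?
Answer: $2294281736$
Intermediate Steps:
$U = -3420$ ($U = \frac{6 \left(31 + 26\right) \left(-106 + 36\right)}{7} = \frac{6 \cdot 57 \left(-70\right)}{7} = \frac{6}{7} \left(-3990\right) = -3420$)
$a{\left(C \right)} = - 3419 C$ ($a{\left(C \right)} = - 3420 C + C = - 3419 C$)
$\left(-41422 + a{\left(0 \right)}\right) \left(-13138 - 42250\right) = \left(-41422 - 0\right) \left(-13138 - 42250\right) = \left(-41422 + 0\right) \left(-55388\right) = \left(-41422\right) \left(-55388\right) = 2294281736$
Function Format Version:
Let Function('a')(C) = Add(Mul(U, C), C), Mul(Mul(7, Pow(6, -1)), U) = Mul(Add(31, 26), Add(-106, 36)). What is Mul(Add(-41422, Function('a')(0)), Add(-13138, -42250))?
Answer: 2294281736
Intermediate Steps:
U = -3420 (U = Mul(Rational(6, 7), Mul(Add(31, 26), Add(-106, 36))) = Mul(Rational(6, 7), Mul(57, -70)) = Mul(Rational(6, 7), -3990) = -3420)
Function('a')(C) = Mul(-3419, C) (Function('a')(C) = Add(Mul(-3420, C), C) = Mul(-3419, C))
Mul(Add(-41422, Function('a')(0)), Add(-13138, -42250)) = Mul(Add(-41422, Mul(-3419, 0)), Add(-13138, -42250)) = Mul(Add(-41422, 0), -55388) = Mul(-41422, -55388) = 2294281736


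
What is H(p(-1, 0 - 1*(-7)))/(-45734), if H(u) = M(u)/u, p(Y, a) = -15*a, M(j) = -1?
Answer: -1/4802070 ≈ -2.0824e-7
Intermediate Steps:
H(u) = -1/u
H(p(-1, 0 - 1*(-7)))/(-45734) = -1/((-15*(0 - 1*(-7))))/(-45734) = -1/((-15*(0 + 7)))*(-1/45734) = -1/((-15*7))*(-1/45734) = -1/(-105)*(-1/45734) = -1*(-1/105)*(-1/45734) = (1/105)*(-1/45734) = -1/4802070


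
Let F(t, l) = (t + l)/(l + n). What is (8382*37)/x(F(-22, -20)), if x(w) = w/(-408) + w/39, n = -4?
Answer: 2193267648/287 ≈ 7.6420e+6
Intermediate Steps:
F(t, l) = (l + t)/(-4 + l) (F(t, l) = (t + l)/(l - 4) = (l + t)/(-4 + l))
x(w) = 41*w/1768 (x(w) = w*(-1/408) + w*(1/39) = -w/408 + w/39 = 41*w/1768)
(8382*37)/x(F(-22, -20)) = (8382*37)/((41*((-20 - 22)/(-4 - 20))/1768)) = 310134/((41*(-42/(-24))/1768)) = 310134/((41*(-1/24*(-42))/1768)) = 310134/(((41/1768)*(7/4))) = 310134/(287/7072) = 310134*(7072/287) = 2193267648/287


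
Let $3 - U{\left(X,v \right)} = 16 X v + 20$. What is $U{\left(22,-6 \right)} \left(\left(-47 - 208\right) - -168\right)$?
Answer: $-182265$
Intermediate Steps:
$U{\left(X,v \right)} = -17 - 16 X v$ ($U{\left(X,v \right)} = 3 - \left(16 X v + 20\right) = 3 - \left(20 + 16 X v\right) = -17 - 16 X v$)
$U{\left(22,-6 \right)} \left(\left(-47 - 208\right) - -168\right) = \left(-17 - 352 \left(-6\right)\right) \left(\left(-47 - 208\right) - -168\right) = \left(-17 + 2112\right) \left(\left(-47 - 208\right) + 168\right) = 2095 \left(-255 + 168\right) = 2095 \left(-87\right) = -182265$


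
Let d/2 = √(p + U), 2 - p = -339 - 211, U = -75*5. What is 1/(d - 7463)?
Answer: -7463/55695661 - 2*√177/55695661 ≈ -0.00013447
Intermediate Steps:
U = -375
p = 552 (p = 2 - (-339 - 211) = 2 - 1*(-550) = 2 + 550 = 552)
d = 2*√177 (d = 2*√(552 - 375) = 2*√177 ≈ 26.608)
1/(d - 7463) = 1/(2*√177 - 7463) = 1/(-7463 + 2*√177)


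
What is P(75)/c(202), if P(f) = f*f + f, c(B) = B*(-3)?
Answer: -950/101 ≈ -9.4059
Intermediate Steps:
c(B) = -3*B
P(f) = f + f² (P(f) = f² + f = f + f²)
P(75)/c(202) = (75*(1 + 75))/((-3*202)) = (75*76)/(-606) = 5700*(-1/606) = -950/101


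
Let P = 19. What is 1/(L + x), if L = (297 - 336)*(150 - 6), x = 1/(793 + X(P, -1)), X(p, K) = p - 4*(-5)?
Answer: -832/4672511 ≈ -0.00017806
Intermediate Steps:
X(p, K) = 20 + p (X(p, K) = p + 20 = 20 + p)
x = 1/832 (x = 1/(793 + (20 + 19)) = 1/(793 + 39) = 1/832 ≈ 0.0012019)
L = -5616 (L = -39*144 = -5616)
1/(L + x) = 1/(-5616 + 1/832) = 1/(-4672511/832) = -832/4672511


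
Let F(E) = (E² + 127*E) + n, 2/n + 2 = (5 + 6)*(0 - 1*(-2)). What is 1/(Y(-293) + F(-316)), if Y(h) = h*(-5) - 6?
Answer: 10/611831 ≈ 1.6344e-5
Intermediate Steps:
n = ⅒ (n = 2/(-2 + (5 + 6)*(0 - 1*(-2))) = 2/(-2 + 11*(0 + 2)) = 2/(-2 + 11*2) = 2/(-2 + 22) = 2/20 = 2*(1/20) = ⅒ ≈ 0.10000)
Y(h) = -6 - 5*h (Y(h) = -5*h - 6 = -6 - 5*h)
F(E) = ⅒ + E² + 127*E (F(E) = (E² + 127*E) + ⅒ = ⅒ + E² + 127*E)
1/(Y(-293) + F(-316)) = 1/((-6 - 5*(-293)) + (⅒ + (-316)² + 127*(-316))) = 1/((-6 + 1465) + (⅒ + 99856 - 40132)) = 1/(1459 + 597241/10) = 1/(611831/10) = 10/611831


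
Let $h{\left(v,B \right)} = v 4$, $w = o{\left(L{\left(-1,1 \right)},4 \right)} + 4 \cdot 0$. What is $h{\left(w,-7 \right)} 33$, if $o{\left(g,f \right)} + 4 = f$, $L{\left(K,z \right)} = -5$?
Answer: $0$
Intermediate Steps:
$o{\left(g,f \right)} = -4 + f$
$w = 0$ ($w = \left(-4 + 4\right) + 4 \cdot 0 = 0 + 0 = 0$)
$h{\left(v,B \right)} = 4 v$
$h{\left(w,-7 \right)} 33 = 4 \cdot 0 \cdot 33 = 0 \cdot 33 = 0$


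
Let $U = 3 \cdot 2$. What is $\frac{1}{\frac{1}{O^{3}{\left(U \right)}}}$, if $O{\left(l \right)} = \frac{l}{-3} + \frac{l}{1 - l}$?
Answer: $- \frac{4096}{125} \approx -32.768$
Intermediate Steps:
$U = 6$
$O{\left(l \right)} = - \frac{l}{3} + \frac{l}{1 - l}$ ($O{\left(l \right)} = l \left(- \frac{1}{3}\right) + \frac{l}{1 - l} = - \frac{l}{3} + \frac{l}{1 - l}$)
$\frac{1}{\frac{1}{O^{3}{\left(U \right)}}} = \frac{1}{\frac{1}{\left(\left(-1\right) 6 \frac{1}{-3 + 3 \cdot 6} \left(2 + 6\right)\right)^{3}}} = \frac{1}{\frac{1}{\left(\left(-1\right) 6 \frac{1}{-3 + 18} \cdot 8\right)^{3}}} = \frac{1}{\frac{1}{\left(\left(-1\right) 6 \cdot \frac{1}{15} \cdot 8\right)^{3}}} = \frac{1}{\frac{1}{\left(- \frac{16}{5}\right)^{3}}} = \frac{1}{\frac{1}{- \frac{4096}{125}}} = \frac{1}{- \frac{125}{4096}} = - \frac{4096}{125}$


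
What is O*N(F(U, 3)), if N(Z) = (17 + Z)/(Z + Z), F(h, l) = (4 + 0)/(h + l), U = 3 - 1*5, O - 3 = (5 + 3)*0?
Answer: 63/8 ≈ 7.8750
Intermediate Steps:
O = 3 (O = 3 + (5 + 3)*0 = 3 + 8*0 = 3 + 0 = 3)
U = -2 (U = 3 - 5 = -2)
F(h, l) = 4/(h + l)
N(Z) = (17 + Z)/(2*Z) (N(Z) = (17 + Z)/((2*Z)) = (17 + Z)*(1/(2*Z)) = (17 + Z)/(2*Z))
O*N(F(U, 3)) = 3*((17 + 4/(-2 + 3))/(2*((4/(-2 + 3))))) = 3*((17 + 4/1)/(2*((4/1)))) = 3*((17 + 4*1)/(2*((4*1)))) = 3*((½)*(17 + 4)/4) = 3*((½)*(¼)*21) = 3*(21/8) = 63/8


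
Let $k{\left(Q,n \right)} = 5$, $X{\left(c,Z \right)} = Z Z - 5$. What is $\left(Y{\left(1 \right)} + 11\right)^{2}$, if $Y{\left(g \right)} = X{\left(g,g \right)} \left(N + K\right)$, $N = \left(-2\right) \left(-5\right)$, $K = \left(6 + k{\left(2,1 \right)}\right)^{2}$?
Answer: $263169$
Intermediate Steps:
$X{\left(c,Z \right)} = -5 + Z^{2}$ ($X{\left(c,Z \right)} = Z^{2} - 5 = -5 + Z^{2}$)
$K = 121$ ($K = \left(6 + 5\right)^{2} = 11^{2} = 121$)
$N = 10$
$Y{\left(g \right)} = -655 + 131 g^{2}$ ($Y{\left(g \right)} = \left(-5 + g^{2}\right) \left(10 + 121\right) = \left(-5 + g^{2}\right) 131 = -655 + 131 g^{2}$)
$\left(Y{\left(1 \right)} + 11\right)^{2} = \left(\left(-655 + 131 \cdot 1^{2}\right) + 11\right)^{2} = \left(\left(-655 + 131 \cdot 1\right) + 11\right)^{2} = \left(\left(-655 + 131\right) + 11\right)^{2} = \left(-524 + 11\right)^{2} = \left(-513\right)^{2} = 263169$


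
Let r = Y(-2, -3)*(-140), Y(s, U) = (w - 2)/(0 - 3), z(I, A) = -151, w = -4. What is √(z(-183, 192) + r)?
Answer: I*√431 ≈ 20.761*I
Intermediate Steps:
Y(s, U) = 2 (Y(s, U) = (-4 - 2)/(0 - 3) = -6/(-3) = -6*(-⅓) = 2)
r = -280 (r = 2*(-140) = -280)
√(z(-183, 192) + r) = √(-151 - 280) = √(-431) = I*√431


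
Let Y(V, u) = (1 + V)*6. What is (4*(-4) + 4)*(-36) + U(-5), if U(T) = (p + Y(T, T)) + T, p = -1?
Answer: 402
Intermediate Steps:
Y(V, u) = 6 + 6*V
U(T) = 5 + 7*T (U(T) = (-1 + (6 + 6*T)) + T = (5 + 6*T) + T = 5 + 7*T)
(4*(-4) + 4)*(-36) + U(-5) = (4*(-4) + 4)*(-36) + (5 + 7*(-5)) = (-16 + 4)*(-36) + (5 - 35) = -12*(-36) - 30 = 432 - 30 = 402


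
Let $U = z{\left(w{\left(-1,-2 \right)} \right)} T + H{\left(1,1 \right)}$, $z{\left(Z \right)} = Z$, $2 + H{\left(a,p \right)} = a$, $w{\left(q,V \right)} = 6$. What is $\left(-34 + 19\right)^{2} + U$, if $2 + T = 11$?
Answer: $278$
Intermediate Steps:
$H{\left(a,p \right)} = -2 + a$
$T = 9$ ($T = -2 + 11 = 9$)
$U = 53$ ($U = 6 \cdot 9 + \left(-2 + 1\right) = 54 - 1 = 53$)
$\left(-34 + 19\right)^{2} + U = \left(-34 + 19\right)^{2} + 53 = \left(-15\right)^{2} + 53 = 225 + 53 = 278$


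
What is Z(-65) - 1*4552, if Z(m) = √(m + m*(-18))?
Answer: -4552 + √1105 ≈ -4518.8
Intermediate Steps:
Z(m) = √17*√(-m) (Z(m) = √(m - 18*m) = √(-17*m) = √17*√(-m))
Z(-65) - 1*4552 = √17*√(-1*(-65)) - 1*4552 = √17*√65 - 4552 = √1105 - 4552 = -4552 + √1105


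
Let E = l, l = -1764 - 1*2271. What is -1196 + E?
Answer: -5231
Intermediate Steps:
l = -4035 (l = -1764 - 2271 = -4035)
E = -4035
-1196 + E = -1196 - 4035 = -5231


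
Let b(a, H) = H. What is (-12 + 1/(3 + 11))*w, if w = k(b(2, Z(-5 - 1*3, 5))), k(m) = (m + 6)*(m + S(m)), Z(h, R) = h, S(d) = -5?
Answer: -2171/7 ≈ -310.14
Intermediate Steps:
k(m) = (-5 + m)*(6 + m) (k(m) = (m + 6)*(m - 5) = (6 + m)*(-5 + m) = (-5 + m)*(6 + m))
w = 26 (w = -30 + (-5 - 1*3) + (-5 - 1*3)² = -30 + (-5 - 3) + (-5 - 3)² = -30 - 8 + (-8)² = -30 - 8 + 64 = 26)
(-12 + 1/(3 + 11))*w = (-12 + 1/(3 + 11))*26 = (-12 + 1/14)*26 = -167/14*26 = -2171/7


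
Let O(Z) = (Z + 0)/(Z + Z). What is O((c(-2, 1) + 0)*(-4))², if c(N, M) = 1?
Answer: ¼ ≈ 0.25000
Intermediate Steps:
O(Z) = ½ (O(Z) = Z/((2*Z)) = Z*(1/(2*Z)) = ½)
O((c(-2, 1) + 0)*(-4))² = (½)² = ¼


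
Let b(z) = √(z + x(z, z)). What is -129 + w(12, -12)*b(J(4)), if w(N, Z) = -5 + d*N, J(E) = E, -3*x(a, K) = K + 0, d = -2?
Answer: -129 - 58*√6/3 ≈ -176.36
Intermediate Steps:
x(a, K) = -K/3 (x(a, K) = -(K + 0)/3 = -K/3)
b(z) = √6*√z/3 (b(z) = √(z - z/3) = √(2*z/3) = √6*√z/3)
w(N, Z) = -5 - 2*N
-129 + w(12, -12)*b(J(4)) = -129 + (-5 - 2*12)*(√6*√4/3) = -129 + (-5 - 24)*((⅓)*√6*2) = -129 - 58*√6/3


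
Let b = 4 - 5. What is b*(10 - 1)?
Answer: -9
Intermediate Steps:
b = -1
b*(10 - 1) = -(10 - 1) = -1*9 = -9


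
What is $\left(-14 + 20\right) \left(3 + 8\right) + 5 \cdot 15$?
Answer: $141$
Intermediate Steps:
$\left(-14 + 20\right) \left(3 + 8\right) + 5 \cdot 15 = 6 \cdot 11 + 75 = 66 + 75 = 141$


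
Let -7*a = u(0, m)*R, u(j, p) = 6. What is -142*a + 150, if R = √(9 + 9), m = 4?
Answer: 150 + 2556*√2/7 ≈ 666.39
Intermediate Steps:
R = 3*√2 (R = √18 = 3*√2 ≈ 4.2426)
a = -18*√2/7 (a = -6*3*√2/7 = -18*√2/7 ≈ -3.6366)
-142*a + 150 = -(-2556)*√2/7 + 150 = 2556*√2/7 + 150 = 150 + 2556*√2/7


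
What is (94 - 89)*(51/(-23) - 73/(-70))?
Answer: -1891/322 ≈ -5.8727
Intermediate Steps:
(94 - 89)*(51/(-23) - 73/(-70)) = 5*(51*(-1/23) - 73*(-1/70)) = 5*(-51/23 + 73/70) = 5*(-1891/1610) = -1891/322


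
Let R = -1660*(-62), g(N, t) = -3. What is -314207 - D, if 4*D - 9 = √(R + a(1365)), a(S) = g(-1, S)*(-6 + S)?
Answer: -1256837/4 - √98843/4 ≈ -3.1429e+5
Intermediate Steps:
R = 102920
a(S) = 18 - 3*S (a(S) = -3*(-6 + S) = 18 - 3*S)
D = 9/4 + √98843/4 (D = 9/4 + √(102920 + (18 - 3*1365))/4 = 9/4 + √(102920 + (18 - 4095))/4 = 9/4 + √(102920 - 4077)/4 = 9/4 + √98843/4 ≈ 80.848)
-314207 - D = -314207 - (9/4 + √98843/4) = -314207 + (-9/4 - √98843/4) = -1256837/4 - √98843/4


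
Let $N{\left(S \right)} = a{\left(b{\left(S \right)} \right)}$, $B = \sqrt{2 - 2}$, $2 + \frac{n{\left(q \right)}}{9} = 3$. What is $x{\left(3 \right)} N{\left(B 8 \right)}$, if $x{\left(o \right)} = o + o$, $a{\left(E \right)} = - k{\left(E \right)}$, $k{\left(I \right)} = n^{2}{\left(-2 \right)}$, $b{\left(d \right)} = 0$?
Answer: $-486$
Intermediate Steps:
$n{\left(q \right)} = 9$ ($n{\left(q \right)} = -18 + 9 \cdot 3 = -18 + 27 = 9$)
$B = 0$ ($B = \sqrt{0} = 0$)
$k{\left(I \right)} = 81$ ($k{\left(I \right)} = 9^{2} = 81$)
$a{\left(E \right)} = -81$ ($a{\left(E \right)} = \left(-1\right) 81 = -81$)
$N{\left(S \right)} = -81$
$x{\left(o \right)} = 2 o$
$x{\left(3 \right)} N{\left(B 8 \right)} = 2 \cdot 3 \left(-81\right) = 6 \left(-81\right) = -486$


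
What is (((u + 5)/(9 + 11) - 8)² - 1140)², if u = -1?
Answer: 727866441/625 ≈ 1.1646e+6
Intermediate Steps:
(((u + 5)/(9 + 11) - 8)² - 1140)² = (((-1 + 5)/(9 + 11) - 8)² - 1140)² = ((4/20 - 8)² - 1140)² = ((4*(1/20) - 8)² - 1140)² = ((⅕ - 8)² - 1140)² = ((-39/5)² - 1140)² = (1521/25 - 1140)² = (-26979/25)² = 727866441/625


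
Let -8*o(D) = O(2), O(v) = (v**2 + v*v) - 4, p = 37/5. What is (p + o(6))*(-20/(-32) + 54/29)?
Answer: 39813/2320 ≈ 17.161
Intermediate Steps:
p = 37/5 (p = 37*(1/5) = 37/5 ≈ 7.4000)
O(v) = -4 + 2*v**2 (O(v) = (v**2 + v**2) - 4 = 2*v**2 - 4 = -4 + 2*v**2)
o(D) = -1/2 (o(D) = -(-4 + 2*2**2)/8 = -(-4 + 2*4)/8 = -(-4 + 8)/8 = -1/8*4 = -1/2)
(p + o(6))*(-20/(-32) + 54/29) = (37/5 - 1/2)*(-20/(-32) + 54/29) = 69*(-20*(-1/32) + 54*(1/29))/10 = 69*(5/8 + 54/29)/10 = (69/10)*(577/232) = 39813/2320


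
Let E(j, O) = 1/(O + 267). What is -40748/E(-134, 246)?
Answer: -20903724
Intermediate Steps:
E(j, O) = 1/(267 + O)
-40748/E(-134, 246) = -40748/(1/(267 + 246)) = -40748/(1/513) = -40748/1/513 = -40748*513 = -20903724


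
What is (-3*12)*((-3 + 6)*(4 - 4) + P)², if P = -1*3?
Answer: -324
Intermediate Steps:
P = -3
(-3*12)*((-3 + 6)*(4 - 4) + P)² = (-3*12)*((-3 + 6)*(4 - 4) - 3)² = -36*(3*0 - 3)² = -36*(0 - 3)² = -36*(-3)² = -36*9 = -324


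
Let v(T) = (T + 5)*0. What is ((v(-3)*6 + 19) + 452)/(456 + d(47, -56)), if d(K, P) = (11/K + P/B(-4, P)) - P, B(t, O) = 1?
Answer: 22137/21443 ≈ 1.0324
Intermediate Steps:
v(T) = 0 (v(T) = (5 + T)*0 = 0)
d(K, P) = 11/K (d(K, P) = (11/K + P/1) - P = (11/K + P*1) - P = (11/K + P) - P = (P + 11/K) - P = 11/K)
((v(-3)*6 + 19) + 452)/(456 + d(47, -56)) = ((0*6 + 19) + 452)/(456 + 11/47) = ((0 + 19) + 452)/(456 + 11*(1/47)) = (19 + 452)/(456 + 11/47) = 471/(21443/47) = 471*(47/21443) = 22137/21443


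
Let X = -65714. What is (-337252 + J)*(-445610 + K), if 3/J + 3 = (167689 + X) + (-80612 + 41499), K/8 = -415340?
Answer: 26628682197621150/20953 ≈ 1.2709e+12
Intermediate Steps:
K = -3322720 (K = 8*(-415340) = -3322720)
J = 1/20953 (J = 3/(-3 + ((167689 - 65714) + (-80612 + 41499))) = 3/(-3 + (101975 - 39113)) = 3/(-3 + 62862) = 3/62859 = 3*(1/62859) = 1/20953 ≈ 4.7726e-5)
(-337252 + J)*(-445610 + K) = (-337252 + 1/20953)*(-445610 - 3322720) = -7066441155/20953*(-3768330) = 26628682197621150/20953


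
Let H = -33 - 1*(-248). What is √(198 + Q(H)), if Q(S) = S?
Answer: √413 ≈ 20.322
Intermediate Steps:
H = 215 (H = -33 + 248 = 215)
√(198 + Q(H)) = √(198 + 215) = √413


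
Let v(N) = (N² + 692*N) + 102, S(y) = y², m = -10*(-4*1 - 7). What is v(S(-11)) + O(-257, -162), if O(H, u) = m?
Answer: 98585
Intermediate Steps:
m = 110 (m = -10*(-4 - 7) = -10*(-11) = 110)
O(H, u) = 110
v(N) = 102 + N² + 692*N
v(S(-11)) + O(-257, -162) = (102 + ((-11)²)² + 692*(-11)²) + 110 = (102 + 121² + 692*121) + 110 = (102 + 14641 + 83732) + 110 = 98475 + 110 = 98585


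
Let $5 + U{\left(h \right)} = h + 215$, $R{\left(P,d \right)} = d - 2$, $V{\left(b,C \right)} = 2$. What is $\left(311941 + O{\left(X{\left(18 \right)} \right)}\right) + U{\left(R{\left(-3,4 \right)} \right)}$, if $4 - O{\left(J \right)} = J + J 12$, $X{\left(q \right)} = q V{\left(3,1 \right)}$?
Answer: $311689$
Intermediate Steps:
$R{\left(P,d \right)} = -2 + d$
$U{\left(h \right)} = 210 + h$ ($U{\left(h \right)} = -5 + \left(h + 215\right) = -5 + \left(215 + h\right) = 210 + h$)
$X{\left(q \right)} = 2 q$ ($X{\left(q \right)} = q 2 = 2 q$)
$O{\left(J \right)} = 4 - 13 J$ ($O{\left(J \right)} = 4 - \left(J + J 12\right) = 4 - \left(J + 12 J\right) = 4 - 13 J$)
$\left(311941 + O{\left(X{\left(18 \right)} \right)}\right) + U{\left(R{\left(-3,4 \right)} \right)} = \left(311941 + \left(4 - 13 \cdot 2 \cdot 18\right)\right) + \left(210 + \left(-2 + 4\right)\right) = \left(311941 + \left(4 - 468\right)\right) + \left(210 + 2\right) = \left(311941 + \left(4 - 468\right)\right) + 212 = \left(311941 - 464\right) + 212 = 311477 + 212 = 311689$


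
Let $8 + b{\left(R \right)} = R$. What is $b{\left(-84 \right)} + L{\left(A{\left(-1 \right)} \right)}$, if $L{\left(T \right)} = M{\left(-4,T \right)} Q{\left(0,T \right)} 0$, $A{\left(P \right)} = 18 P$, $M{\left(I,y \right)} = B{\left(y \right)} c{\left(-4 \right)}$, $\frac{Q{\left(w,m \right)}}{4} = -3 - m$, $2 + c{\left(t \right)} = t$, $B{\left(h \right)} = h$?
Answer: $-92$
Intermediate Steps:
$b{\left(R \right)} = -8 + R$
$c{\left(t \right)} = -2 + t$
$Q{\left(w,m \right)} = -12 - 4 m$ ($Q{\left(w,m \right)} = 4 \left(-3 - m\right) = -12 - 4 m$)
$M{\left(I,y \right)} = - 6 y$ ($M{\left(I,y \right)} = y \left(-2 - 4\right) = y \left(-6\right) = - 6 y$)
$L{\left(T \right)} = 0$ ($L{\left(T \right)} = - 6 T \left(-12 - 4 T\right) 0 = 0$)
$b{\left(-84 \right)} + L{\left(A{\left(-1 \right)} \right)} = \left(-8 - 84\right) + 0 = -92 + 0 = -92$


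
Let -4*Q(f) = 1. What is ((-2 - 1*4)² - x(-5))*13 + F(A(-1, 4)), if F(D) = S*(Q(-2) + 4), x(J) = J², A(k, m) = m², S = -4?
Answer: 128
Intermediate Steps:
Q(f) = -¼ (Q(f) = -¼*1 = -¼)
F(D) = -15 (F(D) = -4*(-¼ + 4) = -4*15/4 = -15)
((-2 - 1*4)² - x(-5))*13 + F(A(-1, 4)) = ((-2 - 1*4)² - 1*(-5)²)*13 - 15 = ((-2 - 4)² - 1*25)*13 - 15 = ((-6)² - 25)*13 - 15 = (36 - 25)*13 - 15 = 11*13 - 15 = 143 - 15 = 128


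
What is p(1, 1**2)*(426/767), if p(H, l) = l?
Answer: 426/767 ≈ 0.55541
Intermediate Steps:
p(1, 1**2)*(426/767) = 1**2*(426/767) = 1*(426*(1/767)) = 1*(426/767) = 426/767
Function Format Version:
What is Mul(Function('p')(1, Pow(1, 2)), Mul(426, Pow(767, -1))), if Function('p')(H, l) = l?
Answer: Rational(426, 767) ≈ 0.55541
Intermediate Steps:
Mul(Function('p')(1, Pow(1, 2)), Mul(426, Pow(767, -1))) = Mul(Pow(1, 2), Mul(426, Pow(767, -1))) = Mul(1, Mul(426, Rational(1, 767))) = Mul(1, Rational(426, 767)) = Rational(426, 767)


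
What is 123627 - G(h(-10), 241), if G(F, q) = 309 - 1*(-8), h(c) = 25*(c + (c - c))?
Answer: 123310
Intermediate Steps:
h(c) = 25*c (h(c) = 25*(c + 0) = 25*c)
G(F, q) = 317 (G(F, q) = 309 + 8 = 317)
123627 - G(h(-10), 241) = 123627 - 1*317 = 123627 - 317 = 123310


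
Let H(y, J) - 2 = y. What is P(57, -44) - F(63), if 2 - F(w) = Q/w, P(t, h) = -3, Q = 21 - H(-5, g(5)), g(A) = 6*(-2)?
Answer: -97/21 ≈ -4.6190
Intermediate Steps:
g(A) = -12
H(y, J) = 2 + y
Q = 24 (Q = 21 - (2 - 5) = 21 - 1*(-3) = 21 + 3 = 24)
F(w) = 2 - 24/w
P(57, -44) - F(63) = -3 - (2 - 24/63) = -3 - (2 - 24*1/63) = -3 - (2 - 8/21) = -3 - 1*34/21 = -3 - 34/21 = -97/21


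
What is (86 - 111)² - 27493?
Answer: -26868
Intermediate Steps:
(86 - 111)² - 27493 = (-25)² - 27493 = 625 - 27493 = -26868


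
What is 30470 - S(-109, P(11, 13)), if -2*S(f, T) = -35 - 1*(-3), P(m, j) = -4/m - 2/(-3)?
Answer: 30454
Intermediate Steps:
P(m, j) = ⅔ - 4/m (P(m, j) = -4/m - 2*(-⅓) = -4/m + ⅔ = ⅔ - 4/m)
S(f, T) = 16 (S(f, T) = -(-35 - 1*(-3))/2 = -(-35 + 3)/2 = -½*(-32) = 16)
30470 - S(-109, P(11, 13)) = 30470 - 1*16 = 30470 - 16 = 30454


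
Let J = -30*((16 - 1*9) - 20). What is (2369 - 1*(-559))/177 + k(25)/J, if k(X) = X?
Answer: 76423/4602 ≈ 16.606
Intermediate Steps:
J = 390 (J = -30*((16 - 9) - 20) = -30*(7 - 20) = -30*(-13) = 390)
(2369 - 1*(-559))/177 + k(25)/J = (2369 - 1*(-559))/177 + 25/390 = (2369 + 559)*(1/177) + 25*(1/390) = 2928*(1/177) + 5/78 = 976/59 + 5/78 = 76423/4602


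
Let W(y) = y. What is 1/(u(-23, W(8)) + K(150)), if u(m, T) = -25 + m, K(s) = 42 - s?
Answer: -1/156 ≈ -0.0064103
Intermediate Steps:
1/(u(-23, W(8)) + K(150)) = 1/((-25 - 23) + (42 - 1*150)) = 1/(-48 + (42 - 150)) = 1/(-48 - 108) = 1/(-156) = -1/156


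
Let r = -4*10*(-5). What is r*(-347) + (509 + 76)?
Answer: -68815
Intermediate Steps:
r = 200 (r = -40*(-5) = 200)
r*(-347) + (509 + 76) = 200*(-347) + (509 + 76) = -69400 + 585 = -68815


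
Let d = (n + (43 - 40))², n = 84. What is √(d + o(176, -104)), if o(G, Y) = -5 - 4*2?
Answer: 2*√1889 ≈ 86.925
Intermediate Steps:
d = 7569 (d = (84 + (43 - 40))² = (84 + 3)² = 87² = 7569)
o(G, Y) = -13 (o(G, Y) = -5 - 8 = -13)
√(d + o(176, -104)) = √(7569 - 13) = √7556 = 2*√1889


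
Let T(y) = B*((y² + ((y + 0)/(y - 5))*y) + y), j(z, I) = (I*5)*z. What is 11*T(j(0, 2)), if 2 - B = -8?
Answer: 0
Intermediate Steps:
B = 10 (B = 2 - 1*(-8) = 2 + 8 = 10)
j(z, I) = 5*I*z (j(z, I) = (5*I)*z = 5*I*z)
T(y) = 10*y + 10*y² + 10*y²/(-5 + y) (T(y) = 10*((y² + ((y + 0)/(y - 5))*y) + y) = 10*((y² + (y/(-5 + y))*y) + y) = 10*((y² + y²/(-5 + y)) + y) = 10*(y + y² + y²/(-5 + y)) = 10*y + 10*y² + 10*y²/(-5 + y))
11*T(j(0, 2)) = 11*(10*(5*2*0)*(-5 + (5*2*0)² - 15*2*0)/(-5 + 5*2*0)) = 11*(10*0*(-5 + 0² - 3*0)/(-5 + 0)) = 11*(10*0*(-5 + 0 + 0)/(-5)) = 11*(10*0*(-⅕)*(-5)) = 11*0 = 0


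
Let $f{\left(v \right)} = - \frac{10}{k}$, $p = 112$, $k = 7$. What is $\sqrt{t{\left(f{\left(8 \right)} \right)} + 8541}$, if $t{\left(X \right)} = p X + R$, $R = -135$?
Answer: $\sqrt{8246} \approx 90.807$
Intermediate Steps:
$f{\left(v \right)} = - \frac{10}{7}$
$t{\left(X \right)} = -135 + 112 X$ ($t{\left(X \right)} = 112 X - 135 = -135 + 112 X$)
$\sqrt{t{\left(f{\left(8 \right)} \right)} + 8541} = \sqrt{\left(-135 + 112 \left(- \frac{10}{7}\right)\right) + 8541} = \sqrt{\left(-135 - 160\right) + 8541} = \sqrt{-295 + 8541} = \sqrt{8246}$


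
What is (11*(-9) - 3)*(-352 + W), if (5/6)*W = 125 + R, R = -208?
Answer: 230316/5 ≈ 46063.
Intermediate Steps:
W = -498/5 (W = 6*(125 - 208)/5 = (6/5)*(-83) = -498/5 ≈ -99.600)
(11*(-9) - 3)*(-352 + W) = (11*(-9) - 3)*(-352 - 498/5) = (-99 - 3)*(-2258/5) = -102*(-2258/5) = 230316/5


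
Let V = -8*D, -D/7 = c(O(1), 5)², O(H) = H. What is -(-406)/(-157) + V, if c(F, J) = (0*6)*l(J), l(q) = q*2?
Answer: -406/157 ≈ -2.5860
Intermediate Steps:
l(q) = 2*q
c(F, J) = 0 (c(F, J) = (0*6)*(2*J) = 0*(2*J) = 0)
D = 0 (D = -7*0² = -7*0 = 0)
V = 0 (V = -8*0 = 0)
-(-406)/(-157) + V = -(-406)/(-157) + 0 = -(-406)*(-1)/157 + 0 = -29*14/157 + 0 = -406/157 + 0 = -406/157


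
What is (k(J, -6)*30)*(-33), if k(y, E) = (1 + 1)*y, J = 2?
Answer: -3960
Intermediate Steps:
k(y, E) = 2*y
(k(J, -6)*30)*(-33) = ((2*2)*30)*(-33) = (4*30)*(-33) = 120*(-33) = -3960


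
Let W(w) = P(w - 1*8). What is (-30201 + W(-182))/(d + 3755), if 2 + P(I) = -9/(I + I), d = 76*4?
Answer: -11477131/1542420 ≈ -7.4410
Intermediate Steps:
d = 304
P(I) = -2 - 9/(2*I) (P(I) = -2 - 9/(I + I) = -2 - 9*1/(2*I) = -2 - 9/(2*I))
W(w) = -2 - 9/(2*(-8 + w)) (W(w) = -2 - 9/(2*(w - 1*8)) = -2 - 9/(2*(w - 8)) = -2 - 9/(2*(-8 + w)))
(-30201 + W(-182))/(d + 3755) = (-30201 + (23 - 4*(-182))/(2*(-8 - 182)))/(304 + 3755) = (-30201 + (½)*(23 + 728)/(-190))/4059 = (-30201 + (½)*(-1/190)*751)*(1/4059) = (-30201 - 751/380)*(1/4059) = -11477131/380*1/4059 = -11477131/1542420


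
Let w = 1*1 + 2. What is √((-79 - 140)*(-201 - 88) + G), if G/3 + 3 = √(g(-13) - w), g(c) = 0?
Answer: √(63282 + 3*I*√3) ≈ 251.56 + 0.01*I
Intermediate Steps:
w = 3 (w = 1 + 2 = 3)
G = -9 + 3*I*√3 (G = -9 + 3*√(0 - 1*3) = -9 + 3*√(0 - 3) = -9 + 3*√(-3) = -9 + 3*(I*√3) = -9 + 3*I*√3 ≈ -9.0 + 5.1962*I)
√((-79 - 140)*(-201 - 88) + G) = √((-79 - 140)*(-201 - 88) + (-9 + 3*I*√3)) = √(-219*(-289) + (-9 + 3*I*√3)) = √(63291 + (-9 + 3*I*√3)) = √(63282 + 3*I*√3)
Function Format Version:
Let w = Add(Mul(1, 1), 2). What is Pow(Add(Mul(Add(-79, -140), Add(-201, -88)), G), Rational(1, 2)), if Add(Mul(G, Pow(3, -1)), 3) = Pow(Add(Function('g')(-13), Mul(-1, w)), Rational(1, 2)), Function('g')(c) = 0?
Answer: Pow(Add(63282, Mul(3, I, Pow(3, Rational(1, 2)))), Rational(1, 2)) ≈ Add(251.56, Mul(0.010, I))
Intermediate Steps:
w = 3 (w = Add(1, 2) = 3)
G = Add(-9, Mul(3, I, Pow(3, Rational(1, 2)))) (G = Add(-9, Mul(3, Pow(Add(0, Mul(-1, 3)), Rational(1, 2)))) = Add(-9, Mul(3, Pow(Add(0, -3), Rational(1, 2)))) = Add(-9, Mul(3, Pow(-3, Rational(1, 2)))) = Add(-9, Mul(3, Mul(I, Pow(3, Rational(1, 2))))) = Add(-9, Mul(3, I, Pow(3, Rational(1, 2)))) ≈ Add(-9.0000, Mul(5.1962, I)))
Pow(Add(Mul(Add(-79, -140), Add(-201, -88)), G), Rational(1, 2)) = Pow(Add(Mul(Add(-79, -140), Add(-201, -88)), Add(-9, Mul(3, I, Pow(3, Rational(1, 2))))), Rational(1, 2)) = Pow(Add(Mul(-219, -289), Add(-9, Mul(3, I, Pow(3, Rational(1, 2))))), Rational(1, 2)) = Pow(Add(63291, Add(-9, Mul(3, I, Pow(3, Rational(1, 2))))), Rational(1, 2)) = Pow(Add(63282, Mul(3, I, Pow(3, Rational(1, 2)))), Rational(1, 2))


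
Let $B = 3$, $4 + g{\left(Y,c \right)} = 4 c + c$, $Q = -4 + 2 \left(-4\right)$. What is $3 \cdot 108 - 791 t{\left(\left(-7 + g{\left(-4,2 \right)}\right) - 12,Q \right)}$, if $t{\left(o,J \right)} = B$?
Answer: $-2049$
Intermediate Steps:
$Q = -12$ ($Q = -4 - 8 = -12$)
$g{\left(Y,c \right)} = -4 + 5 c$ ($g{\left(Y,c \right)} = -4 + \left(4 c + c\right) = -4 + 5 c$)
$t{\left(o,J \right)} = 3$
$3 \cdot 108 - 791 t{\left(\left(-7 + g{\left(-4,2 \right)}\right) - 12,Q \right)} = 3 \cdot 108 - 2373 = 324 - 2373 = -2049$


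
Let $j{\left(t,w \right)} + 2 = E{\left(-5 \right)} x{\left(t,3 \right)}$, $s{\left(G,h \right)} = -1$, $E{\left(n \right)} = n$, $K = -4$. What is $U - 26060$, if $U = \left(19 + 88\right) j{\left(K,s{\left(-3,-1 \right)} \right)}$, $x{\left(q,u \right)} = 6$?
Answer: $-29484$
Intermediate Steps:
$j{\left(t,w \right)} = -32$ ($j{\left(t,w \right)} = -2 - 30 = -32$)
$U = -3424$ ($U = \left(19 + 88\right) \left(-32\right) = 107 \left(-32\right) = -3424$)
$U - 26060 = -3424 - 26060 = -29484$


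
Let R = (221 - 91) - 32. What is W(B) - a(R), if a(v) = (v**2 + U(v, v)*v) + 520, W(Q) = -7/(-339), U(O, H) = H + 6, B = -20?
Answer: -6887117/339 ≈ -20316.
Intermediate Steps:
R = 98 (R = 130 - 32 = 98)
U(O, H) = 6 + H
W(Q) = 7/339 (W(Q) = -7*(-1/339) = 7/339)
a(v) = 520 + v**2 + v*(6 + v) (a(v) = (v**2 + (6 + v)*v) + 520 = (v**2 + v*(6 + v)) + 520 = 520 + v**2 + v*(6 + v))
W(B) - a(R) = 7/339 - (520 + 98**2 + 98*(6 + 98)) = 7/339 - (520 + 9604 + 98*104) = 7/339 - (520 + 9604 + 10192) = 7/339 - 1*20316 = 7/339 - 20316 = -6887117/339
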